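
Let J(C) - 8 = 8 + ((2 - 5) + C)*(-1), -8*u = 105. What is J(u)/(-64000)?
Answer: -257/512000 ≈ -0.00050195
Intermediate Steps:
u = -105/8 (u = -⅛*105 = -105/8 ≈ -13.125)
J(C) = 19 - C (J(C) = 8 + (8 + ((2 - 5) + C)*(-1)) = 8 + (8 + (-3 + C)*(-1)) = 8 + (8 + (3 - C)) = 8 + (11 - C) = 19 - C)
J(u)/(-64000) = (19 - 1*(-105/8))/(-64000) = (19 + 105/8)*(-1/64000) = (257/8)*(-1/64000) = -257/512000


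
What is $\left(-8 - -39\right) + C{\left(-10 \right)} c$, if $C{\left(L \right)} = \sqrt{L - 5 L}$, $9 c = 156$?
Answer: $31 + \frac{104 \sqrt{10}}{3} \approx 140.63$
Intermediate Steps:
$c = \frac{52}{3}$ ($c = \frac{1}{9} \cdot 156 = \frac{52}{3} \approx 17.333$)
$C{\left(L \right)} = 2 \sqrt{- L}$ ($C{\left(L \right)} = \sqrt{- 4 L} = 2 \sqrt{- L}$)
$\left(-8 - -39\right) + C{\left(-10 \right)} c = \left(-8 - -39\right) + 2 \sqrt{\left(-1\right) \left(-10\right)} \frac{52}{3} = \left(-8 + 39\right) + 2 \sqrt{10} \cdot \frac{52}{3} = 31 + \frac{104 \sqrt{10}}{3}$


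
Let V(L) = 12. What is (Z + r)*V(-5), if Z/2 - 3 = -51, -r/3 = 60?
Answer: -3312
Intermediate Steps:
r = -180 (r = -3*60 = -180)
Z = -96 (Z = 6 + 2*(-51) = 6 - 102 = -96)
(Z + r)*V(-5) = (-96 - 180)*12 = -276*12 = -3312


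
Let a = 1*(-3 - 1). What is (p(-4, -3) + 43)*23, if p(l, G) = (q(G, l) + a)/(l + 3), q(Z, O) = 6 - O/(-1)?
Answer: 1035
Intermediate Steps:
a = -4 (a = 1*(-4) = -4)
q(Z, O) = 6 + O (q(Z, O) = 6 - O*(-1) = 6 - (-1)*O = 6 + O)
p(l, G) = (2 + l)/(3 + l) (p(l, G) = ((6 + l) - 4)/(l + 3) = (2 + l)/(3 + l))
(p(-4, -3) + 43)*23 = ((2 - 4)/(3 - 4) + 43)*23 = (-2/(-1) + 43)*23 = (-1*(-2) + 43)*23 = (2 + 43)*23 = 45*23 = 1035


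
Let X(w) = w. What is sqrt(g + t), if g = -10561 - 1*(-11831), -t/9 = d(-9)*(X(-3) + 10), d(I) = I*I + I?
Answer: I*sqrt(3266) ≈ 57.149*I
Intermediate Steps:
d(I) = I + I**2 (d(I) = I**2 + I = I + I**2)
t = -4536 (t = -9*(-9*(1 - 9))*(-3 + 10) = -9*(-9*(-8))*7 = -648*7 = -9*504 = -4536)
g = 1270 (g = -10561 + 11831 = 1270)
sqrt(g + t) = sqrt(1270 - 4536) = sqrt(-3266) = I*sqrt(3266)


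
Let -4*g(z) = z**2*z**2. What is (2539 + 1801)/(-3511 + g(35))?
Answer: -17360/1514669 ≈ -0.011461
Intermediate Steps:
g(z) = -z**4/4 (g(z) = -z**2*z**2/4 = -z**4/4)
(2539 + 1801)/(-3511 + g(35)) = (2539 + 1801)/(-3511 - 1/4*35**4) = 4340/(-3511 - 1/4*1500625) = 4340/(-3511 - 1500625/4) = 4340/(-1514669/4) = 4340*(-4/1514669) = -17360/1514669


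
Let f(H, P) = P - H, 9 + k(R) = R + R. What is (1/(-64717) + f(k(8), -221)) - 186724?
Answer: -12098972585/64717 ≈ -1.8695e+5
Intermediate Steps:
k(R) = -9 + 2*R (k(R) = -9 + (R + R) = -9 + 2*R)
(1/(-64717) + f(k(8), -221)) - 186724 = (1/(-64717) + (-221 - (-9 + 2*8))) - 186724 = (-1/64717 + (-221 - (-9 + 16))) - 186724 = (-1/64717 + (-221 - 1*7)) - 186724 = (-1/64717 + (-221 - 7)) - 186724 = (-1/64717 - 228) - 186724 = -14755477/64717 - 186724 = -12098972585/64717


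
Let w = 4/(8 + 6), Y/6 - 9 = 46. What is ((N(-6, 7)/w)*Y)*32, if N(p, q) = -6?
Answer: -221760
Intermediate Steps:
Y = 330 (Y = 54 + 6*46 = 54 + 276 = 330)
w = 2/7 (w = 4/14 = 4*(1/14) = 2/7 ≈ 0.28571)
((N(-6, 7)/w)*Y)*32 = (-6/2/7*330)*32 = (-6*7/2*330)*32 = -21*330*32 = -6930*32 = -221760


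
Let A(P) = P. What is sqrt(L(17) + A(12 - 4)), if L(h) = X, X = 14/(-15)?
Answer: sqrt(1590)/15 ≈ 2.6583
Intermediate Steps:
X = -14/15 (X = 14*(-1/15) = -14/15 ≈ -0.93333)
L(h) = -14/15
sqrt(L(17) + A(12 - 4)) = sqrt(-14/15 + (12 - 4)) = sqrt(-14/15 + 8) = sqrt(106/15) = sqrt(1590)/15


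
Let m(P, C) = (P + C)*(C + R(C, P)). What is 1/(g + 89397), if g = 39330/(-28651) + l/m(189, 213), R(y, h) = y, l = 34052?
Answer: 1226635263/109656072677084 ≈ 1.1186e-5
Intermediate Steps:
m(P, C) = 2*C*(C + P) (m(P, C) = (P + C)*(C + C) = (C + P)*(2*C) = 2*C*(C + P))
g = -1439929327/1226635263 (g = 39330/(-28651) + 34052/((2*213*(213 + 189))) = 39330*(-1/28651) + 34052/((2*213*402)) = -39330/28651 + 34052/171252 = -39330/28651 + 34052*(1/171252) = -39330/28651 + 8513/42813 = -1439929327/1226635263 ≈ -1.1739)
1/(g + 89397) = 1/(-1439929327/1226635263 + 89397) = 1/(109656072677084/1226635263) = 1226635263/109656072677084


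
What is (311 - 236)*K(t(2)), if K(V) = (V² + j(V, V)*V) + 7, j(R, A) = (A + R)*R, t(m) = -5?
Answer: -16350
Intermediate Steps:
j(R, A) = R*(A + R)
K(V) = 7 + V² + 2*V³ (K(V) = (V² + (V*(V + V))*V) + 7 = (V² + (V*(2*V))*V) + 7 = (V² + (2*V²)*V) + 7 = (V² + 2*V³) + 7 = 7 + V² + 2*V³)
(311 - 236)*K(t(2)) = (311 - 236)*(7 + (-5)² + 2*(-5)³) = 75*(7 + 25 + 2*(-125)) = 75*(7 + 25 - 250) = 75*(-218) = -16350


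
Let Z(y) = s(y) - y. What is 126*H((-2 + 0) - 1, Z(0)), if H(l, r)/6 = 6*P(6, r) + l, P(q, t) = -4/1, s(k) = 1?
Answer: -20412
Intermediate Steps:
P(q, t) = -4 (P(q, t) = -4*1 = -4)
Z(y) = 1 - y
H(l, r) = -144 + 6*l (H(l, r) = 6*(6*(-4) + l) = 6*(-24 + l) = -144 + 6*l)
126*H((-2 + 0) - 1, Z(0)) = 126*(-144 + 6*((-2 + 0) - 1)) = 126*(-144 + 6*(-2 - 1)) = 126*(-144 + 6*(-3)) = 126*(-144 - 18) = 126*(-162) = -20412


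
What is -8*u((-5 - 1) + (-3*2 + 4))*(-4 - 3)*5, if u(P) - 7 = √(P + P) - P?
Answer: 4200 + 1120*I ≈ 4200.0 + 1120.0*I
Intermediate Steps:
u(P) = 7 - P + √2*√P (u(P) = 7 + (√(P + P) - P) = 7 + (√(2*P) - P) = 7 + (√2*√P - P) = 7 + (-P + √2*√P) = 7 - P + √2*√P)
-8*u((-5 - 1) + (-3*2 + 4))*(-4 - 3)*5 = -8*(7 - ((-5 - 1) + (-3*2 + 4)) + √2*√((-5 - 1) + (-3*2 + 4)))*(-4 - 3)*5 = -8*(7 - (-6 + (-6 + 4)) + √2*√(-6 + (-6 + 4)))*(-7)*5 = -8*(7 - (-6 - 2) + √2*√(-6 - 2))*(-7)*5 = -8*(7 - 1*(-8) + √2*√(-8))*(-7)*5 = -8*(7 + 8 + √2*(2*I*√2))*(-7)*5 = -8*(7 + 8 + 4*I)*(-7)*5 = -8*(15 + 4*I)*(-7)*5 = -8*(-105 - 28*I)*5 = (840 + 224*I)*5 = 4200 + 1120*I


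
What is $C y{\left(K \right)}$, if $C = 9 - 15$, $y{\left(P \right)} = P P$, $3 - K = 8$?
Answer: $-150$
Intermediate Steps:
$K = -5$ ($K = 3 - 8 = -5$)
$y{\left(P \right)} = P^{2}$
$C = -6$
$C y{\left(K \right)} = - 6 \left(-5\right)^{2} = \left(-6\right) 25 = -150$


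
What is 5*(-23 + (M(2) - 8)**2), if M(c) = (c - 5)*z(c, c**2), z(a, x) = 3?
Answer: 1330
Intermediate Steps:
M(c) = -15 + 3*c (M(c) = (c - 5)*3 = (-5 + c)*3 = -15 + 3*c)
5*(-23 + (M(2) - 8)**2) = 5*(-23 + ((-15 + 3*2) - 8)**2) = 5*(-23 + ((-15 + 6) - 8)**2) = 5*(-23 + (-9 - 8)**2) = 5*(-23 + (-17)**2) = 5*(-23 + 289) = 5*266 = 1330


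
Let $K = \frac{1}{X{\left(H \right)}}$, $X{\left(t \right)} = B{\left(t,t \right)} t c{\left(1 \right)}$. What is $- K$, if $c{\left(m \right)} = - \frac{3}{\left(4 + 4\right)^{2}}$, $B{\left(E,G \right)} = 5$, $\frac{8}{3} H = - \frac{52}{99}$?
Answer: $- \frac{1408}{65} \approx -21.662$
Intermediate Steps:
$H = - \frac{13}{66}$ ($H = \frac{3 \left(- \frac{52}{99}\right)}{8} = \frac{3 \left(\left(-52\right) \frac{1}{99}\right)}{8} = \frac{3}{8} \left(- \frac{52}{99}\right) = - \frac{13}{66} \approx -0.19697$)
$c{\left(m \right)} = - \frac{3}{64}$ ($c{\left(m \right)} = - \frac{3}{8^{2}} = - \frac{3}{64}$)
$X{\left(t \right)} = - \frac{15 t}{64}$ ($X{\left(t \right)} = 5 t \left(- \frac{3}{64}\right) = - \frac{15 t}{64}$)
$K = \frac{1408}{65}$ ($K = \frac{1}{\left(- \frac{15}{64}\right) \left(- \frac{13}{66}\right)} = \frac{1}{\frac{65}{1408}} = \frac{1408}{65} \approx 21.662$)
$- K = \left(-1\right) \frac{1408}{65} = - \frac{1408}{65}$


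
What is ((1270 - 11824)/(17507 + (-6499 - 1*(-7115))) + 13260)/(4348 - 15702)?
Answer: -40050071/34294757 ≈ -1.1678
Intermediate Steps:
((1270 - 11824)/(17507 + (-6499 - 1*(-7115))) + 13260)/(4348 - 15702) = (-10554/(17507 + (-6499 + 7115)) + 13260)/(-11354) = (-10554/(17507 + 616) + 13260)*(-1/11354) = (-10554/18123 + 13260)*(-1/11354) = (-10554*1/18123 + 13260)*(-1/11354) = (-3518/6041 + 13260)*(-1/11354) = (80100142/6041)*(-1/11354) = -40050071/34294757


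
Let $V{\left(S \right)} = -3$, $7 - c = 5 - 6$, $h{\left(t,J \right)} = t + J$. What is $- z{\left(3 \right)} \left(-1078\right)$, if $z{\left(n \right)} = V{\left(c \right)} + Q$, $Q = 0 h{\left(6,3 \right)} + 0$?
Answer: $-3234$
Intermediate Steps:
$h{\left(t,J \right)} = J + t$
$c = 8$ ($c = 7 - \left(5 - 6\right) = 7 - -1 = 7 + 1 = 8$)
$Q = 0$ ($Q = 0 \left(3 + 6\right) + 0 = 0 \cdot 9 + 0 = 0 + 0 = 0$)
$z{\left(n \right)} = -3$ ($z{\left(n \right)} = -3 + 0 = -3$)
$- z{\left(3 \right)} \left(-1078\right) = - \left(-3\right) \left(-1078\right) = \left(-1\right) 3234 = -3234$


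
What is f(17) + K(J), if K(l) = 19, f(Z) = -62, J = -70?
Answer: -43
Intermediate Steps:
f(17) + K(J) = -62 + 19 = -43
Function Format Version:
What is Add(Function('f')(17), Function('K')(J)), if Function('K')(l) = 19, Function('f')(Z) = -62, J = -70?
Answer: -43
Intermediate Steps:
Add(Function('f')(17), Function('K')(J)) = Add(-62, 19) = -43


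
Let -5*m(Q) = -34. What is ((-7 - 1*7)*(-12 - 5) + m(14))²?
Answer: 1498176/25 ≈ 59927.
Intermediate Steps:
m(Q) = 34/5 (m(Q) = -⅕*(-34) = 34/5)
((-7 - 1*7)*(-12 - 5) + m(14))² = ((-7 - 1*7)*(-12 - 5) + 34/5)² = ((-7 - 7)*(-17) + 34/5)² = (-14*(-17) + 34/5)² = (238 + 34/5)² = (1224/5)² = 1498176/25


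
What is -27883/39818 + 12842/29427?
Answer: -309170285/1171724286 ≈ -0.26386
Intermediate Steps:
-27883/39818 + 12842/29427 = -309170285/1171724286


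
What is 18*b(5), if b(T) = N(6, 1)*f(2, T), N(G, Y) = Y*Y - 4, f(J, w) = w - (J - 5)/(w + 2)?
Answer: -2052/7 ≈ -293.14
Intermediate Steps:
f(J, w) = w - (-5 + J)/(2 + w)
N(G, Y) = -4 + Y² (N(G, Y) = Y² - 4 = -4 + Y²)
b(T) = -3*(3 + T² + 2*T)/(2 + T) (b(T) = (-4 + 1²)*((5 + T² - 1*2 + 2*T)/(2 + T)) = (-4 + 1)*((5 + T² - 2 + 2*T)/(2 + T)) = -3*(3 + T² + 2*T)/(2 + T))
18*b(5) = 18*(3*(-3 - 1*5² - 2*5)/(2 + 5)) = 18*(3*(-3 - 1*25 - 10)/7) = 18*(3*(⅐)*(-3 - 25 - 10)) = 18*(3*(⅐)*(-38)) = 18*(-114/7) = -2052/7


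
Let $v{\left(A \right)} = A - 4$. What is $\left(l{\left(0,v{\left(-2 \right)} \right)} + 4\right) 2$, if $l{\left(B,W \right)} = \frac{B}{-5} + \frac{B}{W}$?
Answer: $8$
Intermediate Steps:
$v{\left(A \right)} = -4 + A$
$l{\left(B,W \right)} = - \frac{B}{5} + \frac{B}{W}$ ($l{\left(B,W \right)} = B \left(- \frac{1}{5}\right) + \frac{B}{W} = - \frac{B}{5} + \frac{B}{W}$)
$\left(l{\left(0,v{\left(-2 \right)} \right)} + 4\right) 2 = \left(\left(\left(- \frac{1}{5}\right) 0 + \frac{0}{-4 - 2}\right) + 4\right) 2 = \left(\left(0 + \frac{0}{-6}\right) + 4\right) 2 = \left(\left(0 + 0 \left(- \frac{1}{6}\right)\right) + 4\right) 2 = \left(\left(0 + 0\right) + 4\right) 2 = \left(0 + 4\right) 2 = 4 \cdot 2 = 8$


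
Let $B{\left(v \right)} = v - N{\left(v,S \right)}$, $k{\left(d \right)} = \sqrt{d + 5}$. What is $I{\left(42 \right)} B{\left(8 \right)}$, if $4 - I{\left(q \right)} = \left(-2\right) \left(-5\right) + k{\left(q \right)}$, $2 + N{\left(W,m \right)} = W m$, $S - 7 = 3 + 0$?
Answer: $420 + 70 \sqrt{47} \approx 899.9$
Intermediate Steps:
$k{\left(d \right)} = \sqrt{5 + d}$
$S = 10$ ($S = 7 + \left(3 + 0\right) = 7 + 3 = 10$)
$N{\left(W,m \right)} = -2 + W m$
$B{\left(v \right)} = 2 - 9 v$ ($B{\left(v \right)} = v - \left(-2 + v 10\right) = v - \left(-2 + 10 v\right) = 2 - 9 v$)
$I{\left(q \right)} = -6 - \sqrt{5 + q}$ ($I{\left(q \right)} = 4 - \left(\left(-2\right) \left(-5\right) + \sqrt{5 + q}\right) = 4 - \left(10 + \sqrt{5 + q}\right) = -6 - \sqrt{5 + q}$)
$I{\left(42 \right)} B{\left(8 \right)} = \left(-6 - \sqrt{5 + 42}\right) \left(2 - 72\right) = \left(-6 - \sqrt{47}\right) \left(2 - 72\right) = \left(-6 - \sqrt{47}\right) \left(-70\right) = 420 + 70 \sqrt{47}$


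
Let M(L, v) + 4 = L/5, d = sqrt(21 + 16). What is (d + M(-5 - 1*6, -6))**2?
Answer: 1886/25 - 62*sqrt(37)/5 ≈ 0.013745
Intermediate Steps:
d = sqrt(37) ≈ 6.0828
M(L, v) = -4 + L/5
(d + M(-5 - 1*6, -6))**2 = (sqrt(37) + (-4 + (-5 - 1*6)/5))**2 = (sqrt(37) + (-4 + (-5 - 6)/5))**2 = (sqrt(37) + (-4 + (1/5)*(-11)))**2 = (sqrt(37) + (-4 - 11/5))**2 = (sqrt(37) - 31/5)**2 = (-31/5 + sqrt(37))**2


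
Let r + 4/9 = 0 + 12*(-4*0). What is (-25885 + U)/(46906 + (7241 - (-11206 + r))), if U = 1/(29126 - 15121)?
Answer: -3262674816/8237474905 ≈ -0.39608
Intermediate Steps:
r = -4/9 (r = -4/9 + (0 + 12*(-4*0)) = -4/9 + (0 + 12*0) = -4/9 + (0 + 0) = -4/9 + 0 = -4/9 ≈ -0.44444)
U = 1/14005 ≈ 7.1403e-5
(-25885 + U)/(46906 + (7241 - (-11206 + r))) = (-25885 + 1/14005)/(46906 + (7241 - (-11206 - 4/9))) = -362519424/(14005*(46906 + (7241 - 1*(-100858/9)))) = -362519424/(14005*(46906 + (7241 + 100858/9))) = -362519424/(14005*(46906 + 166027/9)) = -362519424/(14005*588181/9) = -362519424/14005*9/588181 = -3262674816/8237474905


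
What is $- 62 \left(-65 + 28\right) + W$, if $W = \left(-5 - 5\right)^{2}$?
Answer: $2394$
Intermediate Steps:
$W = 100$ ($W = \left(-10\right)^{2} = 100$)
$- 62 \left(-65 + 28\right) + W = - 62 \left(-65 + 28\right) + 100 = \left(-62\right) \left(-37\right) + 100 = 2294 + 100 = 2394$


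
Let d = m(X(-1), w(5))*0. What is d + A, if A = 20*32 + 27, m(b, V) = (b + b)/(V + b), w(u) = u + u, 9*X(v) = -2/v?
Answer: 667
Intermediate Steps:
X(v) = -2/(9*v) (X(v) = (-2/v)/9 = -2/(9*v))
w(u) = 2*u
m(b, V) = 2*b/(V + b) (m(b, V) = (2*b)/(V + b) = 2*b/(V + b))
A = 667 (A = 640 + 27 = 667)
d = 0 (d = (2*(-2/9/(-1))/(2*5 - 2/9/(-1)))*0 = (2*(-2/9*(-1))/(10 - 2/9*(-1)))*0 = (2*(2/9)/(10 + 2/9))*0 = (2*(2/9)/(92/9))*0 = (2*(2/9)*(9/92))*0 = (1/23)*0 = 0)
d + A = 0 + 667 = 667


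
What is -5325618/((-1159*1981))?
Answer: 5325618/2295979 ≈ 2.3195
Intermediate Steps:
-5325618/((-1159*1981)) = -5325618/(-2295979) = -5325618*(-1/2295979) = 5325618/2295979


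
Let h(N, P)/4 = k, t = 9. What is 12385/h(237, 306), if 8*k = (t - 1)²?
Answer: 12385/32 ≈ 387.03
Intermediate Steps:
k = 8 (k = (9 - 1)²/8 = (⅛)*8² = (⅛)*64 = 8)
h(N, P) = 32 (h(N, P) = 4*8 = 32)
12385/h(237, 306) = 12385/32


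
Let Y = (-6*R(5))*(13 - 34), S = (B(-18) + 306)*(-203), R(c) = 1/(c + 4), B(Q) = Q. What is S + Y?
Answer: -58450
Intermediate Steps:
R(c) = 1/(4 + c)
S = -58464 (S = (-18 + 306)*(-203) = 288*(-203) = -58464)
Y = 14 (Y = (-6/(4 + 5))*(13 - 34) = -6/9*(-21) = -6*1/9*(-21) = -2/3*(-21) = 14)
S + Y = -58464 + 14 = -58450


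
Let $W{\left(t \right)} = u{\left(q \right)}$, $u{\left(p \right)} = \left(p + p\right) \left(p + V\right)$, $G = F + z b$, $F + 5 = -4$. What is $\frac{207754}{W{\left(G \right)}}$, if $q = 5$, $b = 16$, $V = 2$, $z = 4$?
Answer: $\frac{103877}{35} \approx 2967.9$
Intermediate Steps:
$F = -9$ ($F = -5 - 4 = -9$)
$G = 55$ ($G = -9 + 4 \cdot 16 = -9 + 64 = 55$)
$u{\left(p \right)} = 2 p \left(2 + p\right)$ ($u{\left(p \right)} = \left(p + p\right) \left(p + 2\right) = 2 p \left(2 + p\right)$)
$W{\left(t \right)} = 70$ ($W{\left(t \right)} = 2 \cdot 5 \left(2 + 5\right) = 2 \cdot 5 \cdot 7 = 70$)
$\frac{207754}{W{\left(G \right)}} = \frac{207754}{70} = 207754 \cdot \frac{1}{70} = \frac{103877}{35}$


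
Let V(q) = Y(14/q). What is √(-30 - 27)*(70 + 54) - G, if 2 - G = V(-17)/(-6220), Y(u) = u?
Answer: -105733/52870 + 124*I*√57 ≈ -1.9999 + 936.18*I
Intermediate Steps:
V(q) = 14/q
G = 105733/52870 (G = 2 - 14/(-17)/(-6220) = 2 - 14*(-1/17)*(-1)/6220 = 2 - (-14)*(-1)/(17*6220) = 2 - 1*7/52870 = 2 - 7/52870 = 105733/52870 ≈ 1.9999)
√(-30 - 27)*(70 + 54) - G = √(-30 - 27)*(70 + 54) - 1*105733/52870 = √(-57)*124 - 105733/52870 = (I*√57)*124 - 105733/52870 = 124*I*√57 - 105733/52870 = -105733/52870 + 124*I*√57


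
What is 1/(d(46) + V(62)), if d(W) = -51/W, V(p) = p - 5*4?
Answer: 46/1881 ≈ 0.024455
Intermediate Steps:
V(p) = -20 + p (V(p) = p - 20 = -20 + p)
1/(d(46) + V(62)) = 1/(-51/46 + (-20 + 62)) = 1/(-51*1/46 + 42) = 1/(-51/46 + 42) = 1/(1881/46) = 46/1881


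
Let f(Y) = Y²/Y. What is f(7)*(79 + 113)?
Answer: 1344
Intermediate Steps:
f(Y) = Y
f(7)*(79 + 113) = 7*(79 + 113) = 7*192 = 1344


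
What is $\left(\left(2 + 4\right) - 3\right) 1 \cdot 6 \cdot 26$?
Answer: $468$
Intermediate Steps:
$\left(\left(2 + 4\right) - 3\right) 1 \cdot 6 \cdot 26 = \left(6 - 3\right) 1 \cdot 6 \cdot 26 = 3 \cdot 1 \cdot 6 \cdot 26 = 3 \cdot 6 \cdot 26 = 18 \cdot 26 = 468$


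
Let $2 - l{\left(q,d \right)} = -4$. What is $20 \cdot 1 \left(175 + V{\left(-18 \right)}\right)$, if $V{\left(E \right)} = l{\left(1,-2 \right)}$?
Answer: $3620$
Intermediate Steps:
$l{\left(q,d \right)} = 6$ ($l{\left(q,d \right)} = 2 - -4 = 2 + 4 = 6$)
$V{\left(E \right)} = 6$
$20 \cdot 1 \left(175 + V{\left(-18 \right)}\right) = 20 \cdot 1 \left(175 + 6\right) = 20 \cdot 181 = 3620$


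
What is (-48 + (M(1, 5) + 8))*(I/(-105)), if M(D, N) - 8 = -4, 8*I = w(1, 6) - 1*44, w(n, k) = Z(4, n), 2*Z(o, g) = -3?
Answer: -39/20 ≈ -1.9500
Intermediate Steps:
Z(o, g) = -3/2 (Z(o, g) = (1/2)*(-3) = -3/2)
w(n, k) = -3/2
I = -91/16 (I = (-3/2 - 1*44)/8 = (-3/2 - 44)/8 = (1/8)*(-91/2) = -91/16 ≈ -5.6875)
M(D, N) = 4 (M(D, N) = 8 - 4 = 4)
(-48 + (M(1, 5) + 8))*(I/(-105)) = (-48 + (4 + 8))*(-91/16/(-105)) = (-48 + 12)*(-91/16*(-1/105)) = -36*13/240 = -39/20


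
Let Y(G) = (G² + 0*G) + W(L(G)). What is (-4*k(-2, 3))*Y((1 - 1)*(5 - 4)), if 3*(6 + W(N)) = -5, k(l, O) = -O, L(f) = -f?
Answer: -92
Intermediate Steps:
W(N) = -23/3 (W(N) = -6 + (⅓)*(-5) = -6 - 5/3 = -23/3)
Y(G) = -23/3 + G² (Y(G) = (G² + 0*G) - 23/3 = (G² + 0) - 23/3 = G² - 23/3 = -23/3 + G²)
(-4*k(-2, 3))*Y((1 - 1)*(5 - 4)) = (-(-4)*3)*(-23/3 + ((1 - 1)*(5 - 4))²) = (-4*(-3))*(-23/3 + (0*1)²) = 12*(-23/3 + 0²) = 12*(-23/3 + 0) = 12*(-23/3) = -92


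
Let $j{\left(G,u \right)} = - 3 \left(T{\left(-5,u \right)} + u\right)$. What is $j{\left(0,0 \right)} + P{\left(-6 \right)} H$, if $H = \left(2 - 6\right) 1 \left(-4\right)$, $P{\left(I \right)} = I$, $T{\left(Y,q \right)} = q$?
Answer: $-96$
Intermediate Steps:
$j{\left(G,u \right)} = - 6 u$ ($j{\left(G,u \right)} = - 3 \left(u + u\right) = - 3 \cdot 2 u = - 6 u$)
$H = 16$ ($H = \left(2 - 6\right) 1 \left(-4\right) = \left(-4\right) 1 \left(-4\right) = \left(-4\right) \left(-4\right) = 16$)
$j{\left(0,0 \right)} + P{\left(-6 \right)} H = \left(-6\right) 0 - 96 = 0 - 96 = -96$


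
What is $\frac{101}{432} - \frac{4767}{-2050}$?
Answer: $\frac{1133197}{442800} \approx 2.5592$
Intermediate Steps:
$\frac{101}{432} - \frac{4767}{-2050} = 101 \cdot \frac{1}{432} - - \frac{4767}{2050} = \frac{101}{432} + \frac{4767}{2050} = \frac{1133197}{442800}$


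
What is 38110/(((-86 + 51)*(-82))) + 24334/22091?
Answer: 91172659/6340117 ≈ 14.380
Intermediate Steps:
38110/(((-86 + 51)*(-82))) + 24334/22091 = 38110/((-35*(-82))) + 24334*(1/22091) = 38110/2870 + 24334/22091 = 38110*(1/2870) + 24334/22091 = 3811/287 + 24334/22091 = 91172659/6340117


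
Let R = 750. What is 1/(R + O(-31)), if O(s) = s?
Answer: 1/719 ≈ 0.0013908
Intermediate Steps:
1/(R + O(-31)) = 1/(750 - 31) = 1/719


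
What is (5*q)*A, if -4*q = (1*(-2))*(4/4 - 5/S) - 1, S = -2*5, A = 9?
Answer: 45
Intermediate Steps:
S = -10
q = 1 (q = -((1*(-2))*(4/4 - 5/(-10)) - 1)/4 = -(-2*(4*(¼) - 5*(-⅒)) - 1)/4 = -(-2*(1 + ½) - 1)/4 = -(-2*3/2 - 1)/4 = -(-3 - 1)/4 = -¼*(-4) = 1)
(5*q)*A = (5*1)*9 = 5*9 = 45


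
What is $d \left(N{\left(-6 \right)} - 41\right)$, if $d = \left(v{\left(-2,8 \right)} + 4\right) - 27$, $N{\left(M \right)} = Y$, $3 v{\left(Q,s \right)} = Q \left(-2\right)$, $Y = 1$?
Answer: $\frac{2600}{3} \approx 866.67$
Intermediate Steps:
$v{\left(Q,s \right)} = - \frac{2 Q}{3}$ ($v{\left(Q,s \right)} = \frac{Q \left(-2\right)}{3} = \frac{\left(-2\right) Q}{3} = - \frac{2 Q}{3}$)
$N{\left(M \right)} = 1$
$d = - \frac{65}{3}$ ($d = \left(\left(- \frac{2}{3}\right) \left(-2\right) + 4\right) - 27 = \left(\frac{4}{3} + 4\right) - 27 = \frac{16}{3} - 27 = - \frac{65}{3} \approx -21.667$)
$d \left(N{\left(-6 \right)} - 41\right) = - \frac{65 \left(1 - 41\right)}{3} = \left(- \frac{65}{3}\right) \left(-40\right) = \frac{2600}{3}$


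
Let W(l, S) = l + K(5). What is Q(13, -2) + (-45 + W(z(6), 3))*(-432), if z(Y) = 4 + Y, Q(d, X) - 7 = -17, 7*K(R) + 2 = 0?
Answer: 106634/7 ≈ 15233.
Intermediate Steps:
K(R) = -2/7 (K(R) = -2/7 + (⅐)*0 = -2/7 + 0 = -2/7)
Q(d, X) = -10 (Q(d, X) = 7 - 17 = -10)
W(l, S) = -2/7 + l (W(l, S) = l - 2/7 = -2/7 + l)
Q(13, -2) + (-45 + W(z(6), 3))*(-432) = -10 + (-45 + (-2/7 + (4 + 6)))*(-432) = -10 + (-45 + (-2/7 + 10))*(-432) = -10 + (-45 + 68/7)*(-432) = -10 - 247/7*(-432) = -10 + 106704/7 = 106634/7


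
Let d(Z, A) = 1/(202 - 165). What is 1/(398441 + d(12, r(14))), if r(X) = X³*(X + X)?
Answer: 37/14742318 ≈ 2.5098e-6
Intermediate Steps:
r(X) = 2*X⁴ (r(X) = X³*(2*X) = 2*X⁴)
d(Z, A) = 1/37
1/(398441 + d(12, r(14))) = 1/(398441 + 1/37) = 1/(14742318/37) = 37/14742318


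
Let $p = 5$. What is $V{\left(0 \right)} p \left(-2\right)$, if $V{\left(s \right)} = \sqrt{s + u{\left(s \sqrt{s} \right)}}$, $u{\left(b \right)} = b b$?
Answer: $0$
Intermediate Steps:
$u{\left(b \right)} = b^{2}$
$V{\left(s \right)} = \sqrt{s + s^{3}}$ ($V{\left(s \right)} = \sqrt{s + \left(s \sqrt{s}\right)^{2}} = \sqrt{s + \left(s^{\frac{3}{2}}\right)^{2}} = \sqrt{s + s^{3}}$)
$V{\left(0 \right)} p \left(-2\right) = \sqrt{0 + 0^{3}} \cdot 5 \left(-2\right) = \sqrt{0 + 0} \cdot 5 \left(-2\right) = \sqrt{0} \cdot 5 \left(-2\right) = 0 \cdot 5 \left(-2\right) = 0 \left(-2\right) = 0$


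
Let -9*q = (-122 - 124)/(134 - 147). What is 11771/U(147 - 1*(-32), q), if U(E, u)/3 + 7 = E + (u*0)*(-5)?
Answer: 11771/516 ≈ 22.812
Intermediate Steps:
q = -82/39 (q = -(-122 - 124)/(9*(134 - 147)) = -(-82)/(3*(-13)) = -(-82)*(-1)/(3*13) = -⅑*246/13 = -82/39 ≈ -2.1026)
U(E, u) = -21 + 3*E (U(E, u) = -21 + 3*(E + (u*0)*(-5)) = -21 + 3*(E + 0*(-5)) = -21 + 3*(E + 0) = -21 + 3*E)
11771/U(147 - 1*(-32), q) = 11771/(-21 + 3*(147 - 1*(-32))) = 11771/(-21 + 3*(147 + 32)) = 11771/(-21 + 3*179) = 11771/(-21 + 537) = 11771/516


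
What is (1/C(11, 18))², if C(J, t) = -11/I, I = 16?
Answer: 256/121 ≈ 2.1157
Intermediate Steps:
C(J, t) = -11/16
(1/C(11, 18))² = (1/(-11/16))² = (-16/11)² = 256/121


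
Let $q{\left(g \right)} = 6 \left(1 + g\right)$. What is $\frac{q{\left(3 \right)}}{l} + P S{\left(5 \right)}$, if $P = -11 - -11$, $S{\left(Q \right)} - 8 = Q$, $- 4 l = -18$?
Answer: $\frac{16}{3} \approx 5.3333$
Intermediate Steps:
$l = \frac{9}{2}$ ($l = \left(- \frac{1}{4}\right) \left(-18\right) = \frac{9}{2} \approx 4.5$)
$S{\left(Q \right)} = 8 + Q$
$q{\left(g \right)} = 6 + 6 g$
$P = 0$ ($P = -11 + 11 = 0$)
$\frac{q{\left(3 \right)}}{l} + P S{\left(5 \right)} = \frac{6 + 6 \cdot 3}{\frac{9}{2}} + 0 \left(8 + 5\right) = \left(6 + 18\right) \frac{2}{9} + 0 \cdot 13 = 24 \cdot \frac{2}{9} + 0 = \frac{16}{3} + 0 = \frac{16}{3}$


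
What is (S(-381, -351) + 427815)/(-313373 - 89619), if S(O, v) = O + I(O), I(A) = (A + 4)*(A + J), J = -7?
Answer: -286855/201496 ≈ -1.4236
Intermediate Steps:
I(A) = (-7 + A)*(4 + A) (I(A) = (A + 4)*(A - 7) = (4 + A)*(-7 + A) = (-7 + A)*(4 + A))
S(O, v) = -28 + O² - 2*O (S(O, v) = O + (-28 + O² - 3*O) = -28 + O² - 2*O)
(S(-381, -351) + 427815)/(-313373 - 89619) = ((-28 + (-381)² - 2*(-381)) + 427815)/(-313373 - 89619) = ((-28 + 145161 + 762) + 427815)/(-402992) = (145895 + 427815)*(-1/402992) = 573710*(-1/402992) = -286855/201496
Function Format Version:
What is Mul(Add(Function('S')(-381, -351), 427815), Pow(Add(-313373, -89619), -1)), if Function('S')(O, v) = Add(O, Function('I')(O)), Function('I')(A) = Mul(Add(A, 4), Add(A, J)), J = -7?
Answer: Rational(-286855, 201496) ≈ -1.4236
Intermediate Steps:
Function('I')(A) = Mul(Add(-7, A), Add(4, A)) (Function('I')(A) = Mul(Add(A, 4), Add(A, -7)) = Mul(Add(4, A), Add(-7, A)) = Mul(Add(-7, A), Add(4, A)))
Function('S')(O, v) = Add(-28, Pow(O, 2), Mul(-2, O)) (Function('S')(O, v) = Add(O, Add(-28, Pow(O, 2), Mul(-3, O))) = Add(-28, Pow(O, 2), Mul(-2, O)))
Mul(Add(Function('S')(-381, -351), 427815), Pow(Add(-313373, -89619), -1)) = Mul(Add(Add(-28, Pow(-381, 2), Mul(-2, -381)), 427815), Pow(Add(-313373, -89619), -1)) = Mul(Add(Add(-28, 145161, 762), 427815), Pow(-402992, -1)) = Mul(Add(145895, 427815), Rational(-1, 402992)) = Mul(573710, Rational(-1, 402992)) = Rational(-286855, 201496)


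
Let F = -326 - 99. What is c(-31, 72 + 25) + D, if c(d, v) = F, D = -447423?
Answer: -447848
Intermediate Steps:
F = -425
c(d, v) = -425
c(-31, 72 + 25) + D = -425 - 447423 = -447848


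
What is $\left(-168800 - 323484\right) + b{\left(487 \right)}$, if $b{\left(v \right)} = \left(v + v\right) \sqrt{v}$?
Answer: $-492284 + 974 \sqrt{487} \approx -4.7079 \cdot 10^{5}$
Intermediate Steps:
$b{\left(v \right)} = 2 v^{\frac{3}{2}}$ ($b{\left(v \right)} = 2 v \sqrt{v} = 2 v^{\frac{3}{2}}$)
$\left(-168800 - 323484\right) + b{\left(487 \right)} = \left(-168800 - 323484\right) + 2 \cdot 487^{\frac{3}{2}} = -492284 + 2 \cdot 487 \sqrt{487} = -492284 + 974 \sqrt{487}$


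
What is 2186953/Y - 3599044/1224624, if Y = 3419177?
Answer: -2406893334029/1046801553612 ≈ -2.2993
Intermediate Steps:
2186953/Y - 3599044/1224624 = 2186953/3419177 - 3599044/1224624 = 2186953*(1/3419177) - 3599044*1/1224624 = 2186953/3419177 - 899761/306156 = -2406893334029/1046801553612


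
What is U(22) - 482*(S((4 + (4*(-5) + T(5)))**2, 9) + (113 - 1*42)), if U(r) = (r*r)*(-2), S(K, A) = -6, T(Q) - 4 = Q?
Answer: -32298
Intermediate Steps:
T(Q) = 4 + Q
U(r) = -2*r**2 (U(r) = r**2*(-2) = -2*r**2)
U(22) - 482*(S((4 + (4*(-5) + T(5)))**2, 9) + (113 - 1*42)) = -2*22**2 - 482*(-6 + (113 - 1*42)) = -2*484 - 482*(-6 + (113 - 42)) = -968 - 482*(-6 + 71) = -968 - 482*65 = -968 - 31330 = -32298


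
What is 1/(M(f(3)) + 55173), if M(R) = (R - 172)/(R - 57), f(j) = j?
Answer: 54/2979511 ≈ 1.8124e-5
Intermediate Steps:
M(R) = (-172 + R)/(-57 + R)
1/(M(f(3)) + 55173) = 1/((-172 + 3)/(-57 + 3) + 55173) = 1/(-169/(-54) + 55173) = 1/(-1/54*(-169) + 55173) = 1/(169/54 + 55173) = 1/(2979511/54) = 54/2979511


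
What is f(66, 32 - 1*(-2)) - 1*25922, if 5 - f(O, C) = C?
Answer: -25951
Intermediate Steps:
f(O, C) = 5 - C
f(66, 32 - 1*(-2)) - 1*25922 = (5 - (32 - 1*(-2))) - 1*25922 = (5 - (32 + 2)) - 25922 = (5 - 1*34) - 25922 = (5 - 34) - 25922 = -29 - 25922 = -25951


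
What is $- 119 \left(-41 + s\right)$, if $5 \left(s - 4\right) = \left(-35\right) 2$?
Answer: $6069$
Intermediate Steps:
$s = -10$ ($s = 4 + \frac{\left(-35\right) 2}{5} = 4 + \frac{1}{5} \left(-70\right) = 4 - 14 = -10$)
$- 119 \left(-41 + s\right) = - 119 \left(-41 - 10\right) = \left(-119\right) \left(-51\right) = 6069$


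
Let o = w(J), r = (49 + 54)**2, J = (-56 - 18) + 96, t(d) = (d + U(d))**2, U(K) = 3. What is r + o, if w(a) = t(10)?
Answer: 10778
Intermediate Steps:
t(d) = (3 + d)**2 (t(d) = (d + 3)**2 = (3 + d)**2)
J = 22 (J = -74 + 96 = 22)
r = 10609 (r = 103**2 = 10609)
w(a) = 169 (w(a) = (3 + 10)**2 = 13**2 = 169)
o = 169
r + o = 10609 + 169 = 10778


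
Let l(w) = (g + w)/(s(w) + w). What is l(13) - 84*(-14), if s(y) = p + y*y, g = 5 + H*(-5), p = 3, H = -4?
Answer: 217598/185 ≈ 1176.2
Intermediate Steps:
g = 25 (g = 5 - 4*(-5) = 5 + 20 = 25)
s(y) = 3 + y² (s(y) = 3 + y*y = 3 + y²)
l(w) = (25 + w)/(3 + w + w²) (l(w) = (25 + w)/((3 + w²) + w) = (25 + w)/(3 + w + w²))
l(13) - 84*(-14) = (25 + 13)/(3 + 13 + 13²) - 84*(-14) = 38/(3 + 13 + 169) + 1176 = 38/185 + 1176 = 217598/185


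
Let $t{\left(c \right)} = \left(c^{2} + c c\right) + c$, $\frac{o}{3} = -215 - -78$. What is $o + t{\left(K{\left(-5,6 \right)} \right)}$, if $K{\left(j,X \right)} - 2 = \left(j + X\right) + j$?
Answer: $-405$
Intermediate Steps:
$o = -411$ ($o = 3 \left(-215 - -78\right) = 3 \left(-215 + 78\right) = 3 \left(-137\right) = -411$)
$K{\left(j,X \right)} = 2 + X + 2 j$ ($K{\left(j,X \right)} = 2 + \left(\left(j + X\right) + j\right) = 2 + \left(\left(X + j\right) + j\right) = 2 + \left(X + 2 j\right) = 2 + X + 2 j$)
$t{\left(c \right)} = c + 2 c^{2}$ ($t{\left(c \right)} = \left(c^{2} + c^{2}\right) + c = 2 c^{2} + c = c + 2 c^{2}$)
$o + t{\left(K{\left(-5,6 \right)} \right)} = -411 + \left(2 + 6 + 2 \left(-5\right)\right) \left(1 + 2 \left(2 + 6 + 2 \left(-5\right)\right)\right) = -411 + \left(2 + 6 - 10\right) \left(1 + 2 \left(2 + 6 - 10\right)\right) = -411 - 2 \left(1 + 2 \left(-2\right)\right) = -411 - 2 \left(1 - 4\right) = -411 - -6 = -411 + 6 = -405$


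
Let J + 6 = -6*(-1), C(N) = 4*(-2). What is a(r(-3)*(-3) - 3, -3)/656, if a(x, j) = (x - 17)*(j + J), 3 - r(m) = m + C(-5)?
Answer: 93/328 ≈ 0.28354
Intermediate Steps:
C(N) = -8
J = 0 (J = -6 - 6*(-1) = -6 + 6 = 0)
r(m) = 11 - m (r(m) = 3 - (m - 8) = 3 - (-8 + m) = 3 + (8 - m) = 11 - m)
a(x, j) = j*(-17 + x) (a(x, j) = (x - 17)*(j + 0) = (-17 + x)*j = j*(-17 + x))
a(r(-3)*(-3) - 3, -3)/656 = -3*(-17 + ((11 - 1*(-3))*(-3) - 3))/656 = -3*(-17 + ((11 + 3)*(-3) - 3))*(1/656) = -3*(-17 + (14*(-3) - 3))*(1/656) = -3*(-17 + (-42 - 3))*(1/656) = -3*(-17 - 45)*(1/656) = -3*(-62)*(1/656) = 186*(1/656) = 93/328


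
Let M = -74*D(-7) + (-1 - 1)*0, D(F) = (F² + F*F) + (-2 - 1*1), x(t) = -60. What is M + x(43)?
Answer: -7090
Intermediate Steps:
D(F) = -3 + 2*F² (D(F) = (F² + F²) + (-2 - 1) = 2*F² - 3 = -3 + 2*F²)
M = -7030 (M = -74*(-3 + 2*(-7)²) + (-1 - 1)*0 = -74*(-3 + 2*49) - 2*0 = -74*(-3 + 98) + 0 = -74*95 + 0 = -7030 + 0 = -7030)
M + x(43) = -7030 - 60 = -7090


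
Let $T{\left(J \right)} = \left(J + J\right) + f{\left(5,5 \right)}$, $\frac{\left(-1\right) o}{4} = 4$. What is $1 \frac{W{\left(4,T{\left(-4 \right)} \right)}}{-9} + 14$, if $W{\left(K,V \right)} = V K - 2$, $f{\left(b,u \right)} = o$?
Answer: $\frac{224}{9} \approx 24.889$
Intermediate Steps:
$o = -16$ ($o = \left(-4\right) 4 = -16$)
$f{\left(b,u \right)} = -16$
$T{\left(J \right)} = -16 + 2 J$ ($T{\left(J \right)} = \left(J + J\right) - 16 = 2 J - 16 = -16 + 2 J$)
$W{\left(K,V \right)} = -2 + K V$ ($W{\left(K,V \right)} = K V - 2 = -2 + K V$)
$1 \frac{W{\left(4,T{\left(-4 \right)} \right)}}{-9} + 14 = 1 \frac{-2 + 4 \left(-16 + 2 \left(-4\right)\right)}{-9} + 14 = 1 \left(-2 + 4 \left(-16 - 8\right)\right) \left(- \frac{1}{9}\right) + 14 = 1 \left(-2 + 4 \left(-24\right)\right) \left(- \frac{1}{9}\right) + 14 = 1 \left(-2 - 96\right) \left(- \frac{1}{9}\right) + 14 = 1 \left(\left(-98\right) \left(- \frac{1}{9}\right)\right) + 14 = 1 \cdot \frac{98}{9} + 14 = \frac{98}{9} + 14 = \frac{224}{9}$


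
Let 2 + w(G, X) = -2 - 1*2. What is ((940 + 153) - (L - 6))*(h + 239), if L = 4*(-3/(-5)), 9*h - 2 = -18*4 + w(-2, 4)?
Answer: 2275445/9 ≈ 2.5283e+5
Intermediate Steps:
w(G, X) = -6 (w(G, X) = -2 + (-2 - 1*2) = -2 + (-2 - 2) = -2 - 4 = -6)
h = -76/9 (h = 2/9 + (-18*4 - 6)/9 = 2/9 + (-72 - 6)/9 = 2/9 + (⅑)*(-78) = 2/9 - 26/3 = -76/9 ≈ -8.4444)
L = 12/5 (L = 4*(-3*(-⅕)) = 4*(⅗) = 12/5 ≈ 2.4000)
((940 + 153) - (L - 6))*(h + 239) = ((940 + 153) - (12/5 - 6))*(-76/9 + 239) = (1093 - 1*(-18/5))*(2075/9) = (1093 + 18/5)*(2075/9) = (5483/5)*(2075/9) = 2275445/9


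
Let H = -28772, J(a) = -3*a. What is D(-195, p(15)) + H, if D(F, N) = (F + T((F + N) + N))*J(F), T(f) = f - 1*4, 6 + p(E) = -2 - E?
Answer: -286172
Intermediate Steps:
p(E) = -8 - E (p(E) = -6 + (-2 - E) = -8 - E)
T(f) = -4 + f (T(f) = f - 4 = -4 + f)
D(F, N) = -3*F*(-4 + 2*F + 2*N) (D(F, N) = (F + (-4 + ((F + N) + N)))*(-3*F) = (F + (-4 + (F + 2*N)))*(-3*F) = (F + (-4 + F + 2*N))*(-3*F) = (-4 + 2*F + 2*N)*(-3*F) = -3*F*(-4 + 2*F + 2*N))
D(-195, p(15)) + H = 6*(-195)*(2 - 1*(-195) - (-8 - 1*15)) - 28772 = 6*(-195)*(2 + 195 - (-8 - 15)) - 28772 = 6*(-195)*(2 + 195 - 1*(-23)) - 28772 = 6*(-195)*(2 + 195 + 23) - 28772 = 6*(-195)*220 - 28772 = -257400 - 28772 = -286172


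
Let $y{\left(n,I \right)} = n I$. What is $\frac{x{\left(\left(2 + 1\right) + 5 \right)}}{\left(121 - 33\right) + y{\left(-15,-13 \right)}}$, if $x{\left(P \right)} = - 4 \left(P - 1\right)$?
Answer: $- \frac{28}{283} \approx -0.09894$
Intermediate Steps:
$y{\left(n,I \right)} = I n$
$x{\left(P \right)} = 4 - 4 P$ ($x{\left(P \right)} = - 4 \left(-1 + P\right) = 4 - 4 P$)
$\frac{x{\left(\left(2 + 1\right) + 5 \right)}}{\left(121 - 33\right) + y{\left(-15,-13 \right)}} = \frac{4 - 4 \left(\left(2 + 1\right) + 5\right)}{\left(121 - 33\right) - -195} = \frac{4 - 4 \left(3 + 5\right)}{\left(121 - 33\right) + 195} = \frac{4 - 32}{88 + 195} = \frac{4 - 32}{283} = \frac{1}{283} \left(-28\right) = - \frac{28}{283}$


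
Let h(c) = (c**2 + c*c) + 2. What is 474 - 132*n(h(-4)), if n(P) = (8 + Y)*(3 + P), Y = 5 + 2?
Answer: -72786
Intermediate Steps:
Y = 7
h(c) = 2 + 2*c**2 (h(c) = (c**2 + c**2) + 2 = 2*c**2 + 2 = 2 + 2*c**2)
n(P) = 45 + 15*P (n(P) = (8 + 7)*(3 + P) = 15*(3 + P) = 45 + 15*P)
474 - 132*n(h(-4)) = 474 - 132*(45 + 15*(2 + 2*(-4)**2)) = 474 - 132*(45 + 15*(2 + 2*16)) = 474 - 132*(45 + 15*(2 + 32)) = 474 - 132*(45 + 15*34) = 474 - 132*(45 + 510) = 474 - 132*555 = 474 - 73260 = -72786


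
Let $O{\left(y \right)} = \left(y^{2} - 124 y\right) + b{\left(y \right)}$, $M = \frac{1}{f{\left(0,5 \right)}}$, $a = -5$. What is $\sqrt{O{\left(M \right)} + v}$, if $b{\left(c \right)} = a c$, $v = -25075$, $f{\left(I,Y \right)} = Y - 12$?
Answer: $\frac{3 i \sqrt{136419}}{7} \approx 158.29 i$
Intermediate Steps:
$f{\left(I,Y \right)} = -12 + Y$
$M = - \frac{1}{7}$ ($M = \frac{1}{-12 + 5} = \frac{1}{-7} = - \frac{1}{7} \approx -0.14286$)
$b{\left(c \right)} = - 5 c$
$O{\left(y \right)} = y^{2} - 129 y$ ($O{\left(y \right)} = \left(y^{2} - 124 y\right) - 5 y = y^{2} - 129 y$)
$\sqrt{O{\left(M \right)} + v} = \sqrt{- \frac{-129 - \frac{1}{7}}{7} - 25075} = \sqrt{\left(- \frac{1}{7}\right) \left(- \frac{904}{7}\right) - 25075} = \sqrt{\frac{904}{49} - 25075} = \sqrt{- \frac{1227771}{49}} = \frac{3 i \sqrt{136419}}{7}$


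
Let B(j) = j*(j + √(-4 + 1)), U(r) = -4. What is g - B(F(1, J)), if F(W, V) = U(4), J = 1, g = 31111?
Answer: 31095 + 4*I*√3 ≈ 31095.0 + 6.9282*I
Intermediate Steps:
F(W, V) = -4
B(j) = j*(j + I*√3) (B(j) = j*(j + √(-3)) = j*(j + I*√3))
g - B(F(1, J)) = 31111 - (-4)*(-4 + I*√3) = 31111 - (16 - 4*I*√3) = 31111 + (-16 + 4*I*√3) = 31095 + 4*I*√3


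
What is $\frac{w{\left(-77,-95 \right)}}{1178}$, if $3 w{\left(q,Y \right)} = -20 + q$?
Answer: $- \frac{97}{3534} \approx -0.027448$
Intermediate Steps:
$w{\left(q,Y \right)} = - \frac{20}{3} + \frac{q}{3}$ ($w{\left(q,Y \right)} = \frac{-20 + q}{3} = - \frac{20}{3} + \frac{q}{3}$)
$\frac{w{\left(-77,-95 \right)}}{1178} = \frac{- \frac{20}{3} + \frac{1}{3} \left(-77\right)}{1178} = \left(- \frac{20}{3} - \frac{77}{3}\right) \frac{1}{1178} = \left(- \frac{97}{3}\right) \frac{1}{1178} = - \frac{97}{3534}$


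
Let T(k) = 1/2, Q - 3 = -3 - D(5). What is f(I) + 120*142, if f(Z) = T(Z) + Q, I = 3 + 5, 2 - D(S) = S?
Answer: 34087/2 ≈ 17044.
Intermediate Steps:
D(S) = 2 - S
Q = 3 (Q = 3 + (-3 - (2 - 1*5)) = 3 + (-3 - (2 - 5)) = 3 + (-3 - 1*(-3)) = 3 + (-3 + 3) = 3 + 0 = 3)
T(k) = 1/2
I = 8
f(Z) = 7/2 (f(Z) = 1/2 + 3 = 7/2)
f(I) + 120*142 = 7/2 + 120*142 = 7/2 + 17040 = 34087/2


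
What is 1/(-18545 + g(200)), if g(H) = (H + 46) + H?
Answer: -1/18099 ≈ -5.5252e-5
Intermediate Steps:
g(H) = 46 + 2*H (g(H) = (46 + H) + H = 46 + 2*H)
1/(-18545 + g(200)) = 1/(-18545 + (46 + 2*200)) = 1/(-18545 + (46 + 400)) = 1/(-18545 + 446) = 1/(-18099) = -1/18099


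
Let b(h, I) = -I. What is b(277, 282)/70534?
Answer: -141/35267 ≈ -0.0039981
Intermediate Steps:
b(277, 282)/70534 = -1*282/70534 = -282*1/70534 = -141/35267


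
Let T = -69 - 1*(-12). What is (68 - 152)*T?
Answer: 4788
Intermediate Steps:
T = -57 (T = -69 + 12 = -57)
(68 - 152)*T = (68 - 152)*(-57) = -84*(-57) = 4788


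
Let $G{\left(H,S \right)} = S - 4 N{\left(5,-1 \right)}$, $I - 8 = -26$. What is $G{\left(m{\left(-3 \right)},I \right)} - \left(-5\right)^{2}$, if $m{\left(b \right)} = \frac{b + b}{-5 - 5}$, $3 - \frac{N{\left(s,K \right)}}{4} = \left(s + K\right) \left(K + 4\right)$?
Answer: $101$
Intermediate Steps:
$I = -18$ ($I = 8 - 26 = -18$)
$N{\left(s,K \right)} = 12 - 4 \left(4 + K\right) \left(K + s\right)$ ($N{\left(s,K \right)} = 12 - 4 \left(s + K\right) \left(K + 4\right) = 12 - 4 \left(K + s\right) \left(4 + K\right) = 12 - 4 \left(4 + K\right) \left(K + s\right)$)
$m{\left(b \right)} = - \frac{b}{5}$ ($m{\left(b \right)} = \frac{2 b}{-10} = 2 b \left(- \frac{1}{10}\right) = - \frac{b}{5}$)
$G{\left(H,S \right)} = 144 + S$ ($G{\left(H,S \right)} = S - 4 \left(12 - -16 - 80 - 4 \left(-1\right)^{2} - \left(-4\right) 5\right) = S - 4 \left(12 + 16 - 80 - 4 + 20\right) = S - -144 = S + 144 = 144 + S$)
$G{\left(m{\left(-3 \right)},I \right)} - \left(-5\right)^{2} = \left(144 - 18\right) - \left(-5\right)^{2} = 126 - 25 = 101$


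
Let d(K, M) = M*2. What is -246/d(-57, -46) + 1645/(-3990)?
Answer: 2965/1311 ≈ 2.2616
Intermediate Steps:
d(K, M) = 2*M
-246/d(-57, -46) + 1645/(-3990) = -246/(2*(-46)) + 1645/(-3990) = -246/(-92) + 1645*(-1/3990) = -246*(-1/92) - 47/114 = 123/46 - 47/114 = 2965/1311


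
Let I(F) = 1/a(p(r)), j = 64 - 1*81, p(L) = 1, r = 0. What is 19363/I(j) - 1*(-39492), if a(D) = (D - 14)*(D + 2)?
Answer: -715665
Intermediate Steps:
j = -17 (j = 64 - 81 = -17)
a(D) = (-14 + D)*(2 + D)
I(F) = -1/39 (I(F) = 1/(-28 + 1**2 - 12*1) = 1/(-28 + 1 - 12) = 1/(-39) = -1/39)
19363/I(j) - 1*(-39492) = 19363/(-1/39) - 1*(-39492) = 19363*(-39) + 39492 = -755157 + 39492 = -715665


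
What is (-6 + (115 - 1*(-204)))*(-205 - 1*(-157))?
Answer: -15024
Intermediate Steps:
(-6 + (115 - 1*(-204)))*(-205 - 1*(-157)) = (-6 + (115 + 204))*(-205 + 157) = (-6 + 319)*(-48) = 313*(-48) = -15024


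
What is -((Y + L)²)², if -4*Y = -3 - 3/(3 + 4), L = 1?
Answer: -28561/2401 ≈ -11.895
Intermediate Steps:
Y = 6/7 (Y = -(-3 - 3/(3 + 4))/4 = -(-3 - 3/7)/4 = -¼*(-24/7) = 6/7 ≈ 0.85714)
-((Y + L)²)² = -((6/7 + 1)²)² = -((13/7)²)² = -(169/49)² = -1*28561/2401 = -28561/2401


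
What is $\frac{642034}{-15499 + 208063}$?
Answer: $\frac{321017}{96282} \approx 3.3341$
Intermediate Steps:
$\frac{642034}{-15499 + 208063} = \frac{642034}{192564} = 642034 \cdot \frac{1}{192564} = \frac{321017}{96282}$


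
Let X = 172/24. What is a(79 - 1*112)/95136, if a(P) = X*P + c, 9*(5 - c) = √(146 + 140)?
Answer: -463/190272 - √286/856224 ≈ -0.0024531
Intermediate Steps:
X = 43/6 (X = 172*(1/24) = 43/6 ≈ 7.1667)
c = 5 - √286/9 (c = 5 - √(146 + 140)/9 = 5 - √286/9 ≈ 3.1209)
a(P) = 5 - √286/9 + 43*P/6 (a(P) = 43*P/6 + (5 - √286/9) = 5 - √286/9 + 43*P/6)
a(79 - 1*112)/95136 = (5 - √286/9 + 43*(79 - 1*112)/6)/95136 = (5 - √286/9 + 43*(79 - 112)/6)*(1/95136) = (5 - √286/9 + (43/6)*(-33))*(1/95136) = (5 - √286/9 - 473/2)*(1/95136) = (-463/2 - √286/9)*(1/95136) = -463/190272 - √286/856224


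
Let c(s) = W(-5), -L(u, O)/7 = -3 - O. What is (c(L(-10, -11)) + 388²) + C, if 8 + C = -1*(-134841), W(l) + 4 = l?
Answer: 285368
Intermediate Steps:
W(l) = -4 + l
L(u, O) = 21 + 7*O (L(u, O) = -7*(-3 - O) = 21 + 7*O)
c(s) = -9 (c(s) = -4 - 5 = -9)
C = 134833 (C = -8 - 1*(-134841) = -8 + 134841 = 134833)
(c(L(-10, -11)) + 388²) + C = (-9 + 388²) + 134833 = (-9 + 150544) + 134833 = 150535 + 134833 = 285368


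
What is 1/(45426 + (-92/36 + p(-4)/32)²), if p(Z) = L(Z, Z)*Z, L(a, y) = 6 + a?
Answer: 1296/58882297 ≈ 2.2010e-5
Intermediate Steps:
p(Z) = Z*(6 + Z) (p(Z) = (6 + Z)*Z = Z*(6 + Z))
1/(45426 + (-92/36 + p(-4)/32)²) = 1/(45426 + (-92/36 - 4*(6 - 4)/32)²) = 1/(45426 + (-92*1/36 - 4*2*(1/32))²) = 1/(45426 + (-23/9 - 8*1/32)²) = 1/(45426 + (-23/9 - ¼)²) = 1/(45426 + (-101/36)²) = 1/(45426 + 10201/1296) = 1/(58882297/1296) = 1296/58882297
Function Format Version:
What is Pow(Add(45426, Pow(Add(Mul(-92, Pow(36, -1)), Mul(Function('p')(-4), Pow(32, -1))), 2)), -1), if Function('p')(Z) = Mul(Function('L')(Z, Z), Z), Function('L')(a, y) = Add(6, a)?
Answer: Rational(1296, 58882297) ≈ 2.2010e-5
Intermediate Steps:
Function('p')(Z) = Mul(Z, Add(6, Z)) (Function('p')(Z) = Mul(Add(6, Z), Z) = Mul(Z, Add(6, Z)))
Pow(Add(45426, Pow(Add(Mul(-92, Pow(36, -1)), Mul(Function('p')(-4), Pow(32, -1))), 2)), -1) = Pow(Add(45426, Pow(Add(Mul(-92, Pow(36, -1)), Mul(Mul(-4, Add(6, -4)), Pow(32, -1))), 2)), -1) = Pow(Add(45426, Pow(Add(Mul(-92, Rational(1, 36)), Mul(Mul(-4, 2), Rational(1, 32))), 2)), -1) = Pow(Add(45426, Pow(Add(Rational(-23, 9), Mul(-8, Rational(1, 32))), 2)), -1) = Pow(Add(45426, Pow(Add(Rational(-23, 9), Rational(-1, 4)), 2)), -1) = Pow(Add(45426, Pow(Rational(-101, 36), 2)), -1) = Pow(Add(45426, Rational(10201, 1296)), -1) = Pow(Rational(58882297, 1296), -1) = Rational(1296, 58882297)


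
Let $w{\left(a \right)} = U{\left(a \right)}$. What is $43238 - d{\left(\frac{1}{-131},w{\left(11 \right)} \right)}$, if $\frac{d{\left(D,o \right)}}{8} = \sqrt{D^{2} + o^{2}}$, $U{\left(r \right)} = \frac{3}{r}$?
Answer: $43238 - \frac{8 \sqrt{154570}}{1441} \approx 43236.0$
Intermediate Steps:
$w{\left(a \right)} = \frac{3}{a}$
$d{\left(D,o \right)} = 8 \sqrt{D^{2} + o^{2}}$
$43238 - d{\left(\frac{1}{-131},w{\left(11 \right)} \right)} = 43238 - 8 \sqrt{\left(\frac{1}{-131}\right)^{2} + \left(\frac{3}{11}\right)^{2}} = 43238 - 8 \sqrt{\left(- \frac{1}{131}\right)^{2} + \left(3 \cdot \frac{1}{11}\right)^{2}} = 43238 - 8 \sqrt{\frac{1}{17161} + \left(\frac{3}{11}\right)^{2}} = 43238 - 8 \sqrt{\frac{1}{17161} + \frac{9}{121}} = 43238 - 8 \sqrt{\frac{154570}{2076481}} = 43238 - 8 \frac{\sqrt{154570}}{1441} = 43238 - \frac{8 \sqrt{154570}}{1441}$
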